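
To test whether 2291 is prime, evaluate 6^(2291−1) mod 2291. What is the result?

6^1 ≡ 6 (mod 2291)
6^2 ≡ 6^2 = 36 ≡ 36 (mod 2291)
6^4 ≡ 36^2 = 1296 ≡ 1296 (mod 2291)
6^8 ≡ 1296^2 = 1679616 ≡ 313 (mod 2291)
6^16 ≡ 313^2 = 97969 ≡ 1747 (mod 2291)
6^32 ≡ 1747^2 = 3052009 ≡ 397 (mod 2291)
6^64 ≡ 397^2 = 157609 ≡ 1821 (mod 2291)
6^128 ≡ 1821^2 = 3316041 ≡ 964 (mod 2291)
6^256 ≡ 964^2 = 929296 ≡ 1441 (mod 2291)
6^512 ≡ 1441^2 = 2076481 ≡ 835 (mod 2291)
6^1024 ≡ 835^2 = 697225 ≡ 761 (mod 2291)
6^2048 ≡ 761^2 = 579121 ≡ 1789 (mod 2291)
2290 = 2048 + 128 + 64 + 32 + 16 + 2 in binary powers of 2.
So 6^2290 ≡ 1789 · 964 · 1821 · 397 · 1747 · 36 ≡ 400 (mod 2291).
Since 400 ≠ 1, base 6 is a Fermat witness: 2291 is composite.

400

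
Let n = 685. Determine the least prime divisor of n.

5

685 is odd.
Digit sum 19, not divisible by 3.
Ends in 5: divisible by 5.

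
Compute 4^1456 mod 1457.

4^1 ≡ 4 (mod 1457)
4^2 ≡ 4^2 = 16 ≡ 16 (mod 1457)
4^4 ≡ 16^2 = 256 ≡ 256 (mod 1457)
4^8 ≡ 256^2 = 65536 ≡ 1428 (mod 1457)
4^16 ≡ 1428^2 = 2039184 ≡ 841 (mod 1457)
4^32 ≡ 841^2 = 707281 ≡ 636 (mod 1457)
4^64 ≡ 636^2 = 404496 ≡ 907 (mod 1457)
4^128 ≡ 907^2 = 822649 ≡ 901 (mod 1457)
4^256 ≡ 901^2 = 811801 ≡ 252 (mod 1457)
4^512 ≡ 252^2 = 63504 ≡ 853 (mod 1457)
4^1024 ≡ 853^2 = 727609 ≡ 566 (mod 1457)
1456 = 1024 + 256 + 128 + 32 + 16 in binary powers of 2.
So 4^1456 ≡ 566 · 252 · 901 · 636 · 841 ≡ 686 (mod 1457).
Since 686 ≠ 1, base 4 is a Fermat witness: 1457 is composite.

686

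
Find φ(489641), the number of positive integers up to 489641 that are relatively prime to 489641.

467712

Factor: 489641 = 43 · 59 · 193.
φ(489641) = (43−1) · (59−1) · (193−1) = 42 · 58 · 192 = 467712.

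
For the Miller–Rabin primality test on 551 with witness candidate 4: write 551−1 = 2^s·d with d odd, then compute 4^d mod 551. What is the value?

245

551 − 1 = 550 = 2^1 · 275, so d = 275.
4^1 ≡ 4 (mod 551)
4^2 ≡ 4^2 = 16 ≡ 16 (mod 551)
4^4 ≡ 16^2 = 256 ≡ 256 (mod 551)
4^8 ≡ 256^2 = 65536 ≡ 518 (mod 551)
4^16 ≡ 518^2 = 268324 ≡ 538 (mod 551)
4^32 ≡ 538^2 = 289444 ≡ 169 (mod 551)
4^64 ≡ 169^2 = 28561 ≡ 460 (mod 551)
4^128 ≡ 460^2 = 211600 ≡ 16 (mod 551)
4^256 ≡ 16^2 = 256 ≡ 256 (mod 551)
275 = 256 + 16 + 2 + 1 in binary powers of 2.
So 4^275 ≡ 256 · 538 · 16 · 4 ≡ 245 (mod 551).
Squaring chain: 245; never reaches −1, so base 4 is a Miller–Rabin witness that 551 is composite.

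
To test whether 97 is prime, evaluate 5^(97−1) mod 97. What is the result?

1

5^1 ≡ 5 (mod 97)
5^2 ≡ 5^2 = 25 ≡ 25 (mod 97)
5^4 ≡ 25^2 = 625 ≡ 43 (mod 97)
5^8 ≡ 43^2 = 1849 ≡ 6 (mod 97)
5^16 ≡ 6^2 = 36 ≡ 36 (mod 97)
5^32 ≡ 36^2 = 1296 ≡ 35 (mod 97)
5^64 ≡ 35^2 = 1225 ≡ 61 (mod 97)
96 = 64 + 32 in binary powers of 2.
So 5^96 ≡ 61 · 35 ≡ 1 (mod 97).
Since the result is 1, base 5 gives no evidence that 97 is composite.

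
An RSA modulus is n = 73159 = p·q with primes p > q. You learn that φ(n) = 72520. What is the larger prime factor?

491

φ(n) = (p−1)(q−1) = n − (p+q) + 1, so p + q = 73159 − 72520 + 1 = 640.
p and q are the roots of t² − 640t + 73159 = 0.
Discriminant: 640² − 4·73159 = 409600 − 292636 = 116964; √116964 = 342.
q = (640 − 342)/2 = 149, p = (640 + 342)/2 = 491.
Check: 149 · 491 = 73159.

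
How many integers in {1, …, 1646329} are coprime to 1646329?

1599360

Factor: 1646329 = 61 · 137 · 197.
φ(1646329) = (61−1) · (137−1) · (197−1) = 60 · 136 · 196 = 1599360.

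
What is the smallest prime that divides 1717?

1717 is odd.
Digit sum 16, not divisible by 3.
Ends in 7: not divisible by 5.
7: 1717 = 7·245 + 2
11: 1717 = 11·156 + 1
13: 1717 = 13·132 + 1
17: 1717 = 17·101

17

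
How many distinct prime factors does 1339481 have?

1339481 = 11 · 121771
121771 = 13 · 9367
9367 = 17 · 551
551 = 19 · 29
1339481 = 11 · 13 · 17 · 19 · 29, which has 5 distinct prime factors.

5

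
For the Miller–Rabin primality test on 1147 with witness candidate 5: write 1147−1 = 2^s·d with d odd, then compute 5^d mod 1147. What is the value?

1147 − 1 = 1146 = 2^1 · 573, so d = 573.
5^1 ≡ 5 (mod 1147)
5^2 ≡ 5^2 = 25 ≡ 25 (mod 1147)
5^4 ≡ 25^2 = 625 ≡ 625 (mod 1147)
5^8 ≡ 625^2 = 390625 ≡ 645 (mod 1147)
5^16 ≡ 645^2 = 416025 ≡ 811 (mod 1147)
5^32 ≡ 811^2 = 657721 ≡ 490 (mod 1147)
5^64 ≡ 490^2 = 240100 ≡ 377 (mod 1147)
5^128 ≡ 377^2 = 142129 ≡ 1048 (mod 1147)
5^256 ≡ 1048^2 = 1098304 ≡ 625 (mod 1147)
5^512 ≡ 625^2 = 390625 ≡ 645 (mod 1147)
573 = 512 + 32 + 16 + 8 + 4 + 1 in binary powers of 2.
So 5^573 ≡ 645 · 490 · 811 · 645 · 625 · 5 ≡ 156 (mod 1147).
Squaring chain: 156; never reaches −1, so base 5 is a Miller–Rabin witness that 1147 is composite.

156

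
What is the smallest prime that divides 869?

11

869 is odd.
Digit sum 23, not divisible by 3.
Ends in 9: not divisible by 5.
7: 869 = 7·124 + 1
11: 869 = 11·79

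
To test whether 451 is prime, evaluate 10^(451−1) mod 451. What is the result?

1

10^1 ≡ 10 (mod 451)
10^2 ≡ 10^2 = 100 ≡ 100 (mod 451)
10^4 ≡ 100^2 = 10000 ≡ 78 (mod 451)
10^8 ≡ 78^2 = 6084 ≡ 221 (mod 451)
10^16 ≡ 221^2 = 48841 ≡ 133 (mod 451)
10^32 ≡ 133^2 = 17689 ≡ 100 (mod 451)
10^64 ≡ 100^2 = 10000 ≡ 78 (mod 451)
10^128 ≡ 78^2 = 6084 ≡ 221 (mod 451)
10^256 ≡ 221^2 = 48841 ≡ 133 (mod 451)
450 = 256 + 128 + 64 + 2 in binary powers of 2.
So 10^450 ≡ 133 · 221 · 78 · 100 ≡ 1 (mod 451).
Since the result is 1, base 10 gives no evidence that 451 is composite.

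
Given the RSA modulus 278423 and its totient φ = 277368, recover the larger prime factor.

547

φ(n) = (p−1)(q−1) = n − (p+q) + 1, so p + q = 278423 − 277368 + 1 = 1056.
p and q are the roots of t² − 1056t + 278423 = 0.
Discriminant: 1056² − 4·278423 = 1115136 − 1113692 = 1444; √1444 = 38.
q = (1056 − 38)/2 = 509, p = (1056 + 38)/2 = 547.
Check: 509 · 547 = 278423.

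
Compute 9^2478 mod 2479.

9^1 ≡ 9 (mod 2479)
9^2 ≡ 9^2 = 81 ≡ 81 (mod 2479)
9^4 ≡ 81^2 = 6561 ≡ 1603 (mod 2479)
9^8 ≡ 1603^2 = 2569609 ≡ 1365 (mod 2479)
9^16 ≡ 1365^2 = 1863225 ≡ 1496 (mod 2479)
9^32 ≡ 1496^2 = 2238016 ≡ 1958 (mod 2479)
9^64 ≡ 1958^2 = 3833764 ≡ 1230 (mod 2479)
9^128 ≡ 1230^2 = 1512900 ≡ 710 (mod 2479)
9^256 ≡ 710^2 = 504100 ≡ 863 (mod 2479)
9^512 ≡ 863^2 = 744769 ≡ 1069 (mod 2479)
9^1024 ≡ 1069^2 = 1142761 ≡ 2421 (mod 2479)
9^2048 ≡ 2421^2 = 5861241 ≡ 885 (mod 2479)
2478 = 2048 + 256 + 128 + 32 + 8 + 4 + 2 in binary powers of 2.
So 9^2478 ≡ 885 · 863 · 710 · 1958 · 1365 · 1603 · 81 ≡ 729 (mod 2479).
Since 729 ≠ 1, base 9 is a Fermat witness: 2479 is composite.

729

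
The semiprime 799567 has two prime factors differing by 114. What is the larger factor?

Since p = q + 114, we have 799567 = q(q + 114), so q² + 114q − 799567 = 0.
Discriminant: 114² + 4·799567 = 12996 + 3198268 = 3211264; √3211264 = 1792.
q = (−114 + 1792)/2 = 839, and p = q + 114 = 953.
Check: 839 · 953 = 799567.

953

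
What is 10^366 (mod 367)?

10^1 ≡ 10 (mod 367)
10^2 ≡ 10^2 = 100 ≡ 100 (mod 367)
10^4 ≡ 100^2 = 10000 ≡ 91 (mod 367)
10^8 ≡ 91^2 = 8281 ≡ 207 (mod 367)
10^16 ≡ 207^2 = 42849 ≡ 277 (mod 367)
10^32 ≡ 277^2 = 76729 ≡ 26 (mod 367)
10^64 ≡ 26^2 = 676 ≡ 309 (mod 367)
10^128 ≡ 309^2 = 95481 ≡ 61 (mod 367)
10^256 ≡ 61^2 = 3721 ≡ 51 (mod 367)
366 = 256 + 64 + 32 + 8 + 4 + 2 in binary powers of 2.
So 10^366 ≡ 51 · 309 · 26 · 207 · 91 · 100 ≡ 1 (mod 367).
Since the result is 1, base 10 gives no evidence that 367 is composite.

1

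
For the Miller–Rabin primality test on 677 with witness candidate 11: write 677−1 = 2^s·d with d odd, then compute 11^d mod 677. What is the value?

677 − 1 = 676 = 2^2 · 169, so d = 169.
11^1 ≡ 11 (mod 677)
11^2 ≡ 11^2 = 121 ≡ 121 (mod 677)
11^4 ≡ 121^2 = 14641 ≡ 424 (mod 677)
11^8 ≡ 424^2 = 179776 ≡ 371 (mod 677)
11^16 ≡ 371^2 = 137641 ≡ 210 (mod 677)
11^32 ≡ 210^2 = 44100 ≡ 95 (mod 677)
11^64 ≡ 95^2 = 9025 ≡ 224 (mod 677)
11^128 ≡ 224^2 = 50176 ≡ 78 (mod 677)
169 = 128 + 32 + 8 + 1 in binary powers of 2.
So 11^169 ≡ 78 · 95 · 371 · 11 ≡ 651 (mod 677).
Squaring chain: 651 → 676; reaches −1, so base 11 does not prove 677 composite.

651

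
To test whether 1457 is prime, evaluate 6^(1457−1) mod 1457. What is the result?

521

6^1 ≡ 6 (mod 1457)
6^2 ≡ 6^2 = 36 ≡ 36 (mod 1457)
6^4 ≡ 36^2 = 1296 ≡ 1296 (mod 1457)
6^8 ≡ 1296^2 = 1679616 ≡ 1152 (mod 1457)
6^16 ≡ 1152^2 = 1327104 ≡ 1234 (mod 1457)
6^32 ≡ 1234^2 = 1522756 ≡ 191 (mod 1457)
6^64 ≡ 191^2 = 36481 ≡ 56 (mod 1457)
6^128 ≡ 56^2 = 3136 ≡ 222 (mod 1457)
6^256 ≡ 222^2 = 49284 ≡ 1203 (mod 1457)
6^512 ≡ 1203^2 = 1447209 ≡ 408 (mod 1457)
6^1024 ≡ 408^2 = 166464 ≡ 366 (mod 1457)
1456 = 1024 + 256 + 128 + 32 + 16 in binary powers of 2.
So 6^1456 ≡ 366 · 1203 · 222 · 191 · 1234 ≡ 521 (mod 1457).
Since 521 ≠ 1, base 6 is a Fermat witness: 1457 is composite.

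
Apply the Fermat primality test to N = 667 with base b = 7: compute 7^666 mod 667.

326

7^1 ≡ 7 (mod 667)
7^2 ≡ 7^2 = 49 ≡ 49 (mod 667)
7^4 ≡ 49^2 = 2401 ≡ 400 (mod 667)
7^8 ≡ 400^2 = 160000 ≡ 587 (mod 667)
7^16 ≡ 587^2 = 344569 ≡ 397 (mod 667)
7^32 ≡ 397^2 = 157609 ≡ 197 (mod 667)
7^64 ≡ 197^2 = 38809 ≡ 123 (mod 667)
7^128 ≡ 123^2 = 15129 ≡ 455 (mod 667)
7^256 ≡ 455^2 = 207025 ≡ 255 (mod 667)
7^512 ≡ 255^2 = 65025 ≡ 326 (mod 667)
666 = 512 + 128 + 16 + 8 + 2 in binary powers of 2.
So 7^666 ≡ 326 · 455 · 397 · 587 · 49 ≡ 326 (mod 667).
Since 326 ≠ 1, base 7 is a Fermat witness: 667 is composite.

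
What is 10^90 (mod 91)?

1

10^1 ≡ 10 (mod 91)
10^2 ≡ 10^2 = 100 ≡ 9 (mod 91)
10^4 ≡ 9^2 = 81 ≡ 81 (mod 91)
10^8 ≡ 81^2 = 6561 ≡ 9 (mod 91)
10^16 ≡ 9^2 = 81 ≡ 81 (mod 91)
10^32 ≡ 81^2 = 6561 ≡ 9 (mod 91)
10^64 ≡ 9^2 = 81 ≡ 81 (mod 91)
90 = 64 + 16 + 8 + 2 in binary powers of 2.
So 10^90 ≡ 81 · 81 · 9 · 9 ≡ 1 (mod 91).
Since the result is 1, base 10 gives no evidence that 91 is composite.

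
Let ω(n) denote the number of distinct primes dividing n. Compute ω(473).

473 = 11 · 43
473 = 11 · 43, which has 2 distinct prime factors.

2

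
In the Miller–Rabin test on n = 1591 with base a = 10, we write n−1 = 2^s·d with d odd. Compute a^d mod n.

778

1591 − 1 = 1590 = 2^1 · 795, so d = 795.
10^1 ≡ 10 (mod 1591)
10^2 ≡ 10^2 = 100 ≡ 100 (mod 1591)
10^4 ≡ 100^2 = 10000 ≡ 454 (mod 1591)
10^8 ≡ 454^2 = 206116 ≡ 877 (mod 1591)
10^16 ≡ 877^2 = 769129 ≡ 676 (mod 1591)
10^32 ≡ 676^2 = 456976 ≡ 359 (mod 1591)
10^64 ≡ 359^2 = 128881 ≡ 10 (mod 1591)
10^128 ≡ 10^2 = 100 ≡ 100 (mod 1591)
10^256 ≡ 100^2 = 10000 ≡ 454 (mod 1591)
10^512 ≡ 454^2 = 206116 ≡ 877 (mod 1591)
795 = 512 + 256 + 16 + 8 + 2 + 1 in binary powers of 2.
So 10^795 ≡ 877 · 454 · 676 · 877 · 100 · 10 ≡ 778 (mod 1591).
Squaring chain: 778; never reaches −1, so base 10 is a Miller–Rabin witness that 1591 is composite.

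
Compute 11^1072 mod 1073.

11^1 ≡ 11 (mod 1073)
11^2 ≡ 11^2 = 121 ≡ 121 (mod 1073)
11^4 ≡ 121^2 = 14641 ≡ 692 (mod 1073)
11^8 ≡ 692^2 = 478864 ≡ 306 (mod 1073)
11^16 ≡ 306^2 = 93636 ≡ 285 (mod 1073)
11^32 ≡ 285^2 = 81225 ≡ 750 (mod 1073)
11^64 ≡ 750^2 = 562500 ≡ 248 (mod 1073)
11^128 ≡ 248^2 = 61504 ≡ 343 (mod 1073)
11^256 ≡ 343^2 = 117649 ≡ 692 (mod 1073)
11^512 ≡ 692^2 = 478864 ≡ 306 (mod 1073)
11^1024 ≡ 306^2 = 93636 ≡ 285 (mod 1073)
1072 = 1024 + 32 + 16 in binary powers of 2.
So 11^1072 ≡ 285 · 750 · 285 ≡ 248 (mod 1073).
Since 248 ≠ 1, base 11 is a Fermat witness: 1073 is composite.

248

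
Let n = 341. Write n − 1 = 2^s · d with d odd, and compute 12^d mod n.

254

341 − 1 = 340 = 2^2 · 85, so d = 85.
12^1 ≡ 12 (mod 341)
12^2 ≡ 12^2 = 144 ≡ 144 (mod 341)
12^4 ≡ 144^2 = 20736 ≡ 276 (mod 341)
12^8 ≡ 276^2 = 76176 ≡ 133 (mod 341)
12^16 ≡ 133^2 = 17689 ≡ 298 (mod 341)
12^32 ≡ 298^2 = 88804 ≡ 144 (mod 341)
12^64 ≡ 144^2 = 20736 ≡ 276 (mod 341)
85 = 64 + 16 + 4 + 1 in binary powers of 2.
So 12^85 ≡ 276 · 298 · 276 · 12 ≡ 254 (mod 341).
Squaring chain: 254 → 67; never reaches −1, so base 12 is a Miller–Rabin witness that 341 is composite.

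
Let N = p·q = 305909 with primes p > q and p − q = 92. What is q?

509

Since p = q + 92, we have 305909 = q(q + 92), so q² + 92q − 305909 = 0.
Discriminant: 92² + 4·305909 = 8464 + 1223636 = 1232100; √1232100 = 1110.
q = (−92 + 1110)/2 = 509, and p = q + 92 = 601.
Check: 509 · 601 = 305909.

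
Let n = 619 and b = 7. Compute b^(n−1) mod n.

7^1 ≡ 7 (mod 619)
7^2 ≡ 7^2 = 49 ≡ 49 (mod 619)
7^4 ≡ 49^2 = 2401 ≡ 544 (mod 619)
7^8 ≡ 544^2 = 295936 ≡ 54 (mod 619)
7^16 ≡ 54^2 = 2916 ≡ 440 (mod 619)
7^32 ≡ 440^2 = 193600 ≡ 472 (mod 619)
7^64 ≡ 472^2 = 222784 ≡ 563 (mod 619)
7^128 ≡ 563^2 = 316969 ≡ 41 (mod 619)
7^256 ≡ 41^2 = 1681 ≡ 443 (mod 619)
7^512 ≡ 443^2 = 196249 ≡ 26 (mod 619)
618 = 512 + 64 + 32 + 8 + 2 in binary powers of 2.
So 7^618 ≡ 26 · 563 · 472 · 54 · 49 ≡ 1 (mod 619).
Since the result is 1, base 7 gives no evidence that 619 is composite.

1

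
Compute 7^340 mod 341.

56

7^1 ≡ 7 (mod 341)
7^2 ≡ 7^2 = 49 ≡ 49 (mod 341)
7^4 ≡ 49^2 = 2401 ≡ 14 (mod 341)
7^8 ≡ 14^2 = 196 ≡ 196 (mod 341)
7^16 ≡ 196^2 = 38416 ≡ 224 (mod 341)
7^32 ≡ 224^2 = 50176 ≡ 49 (mod 341)
7^64 ≡ 49^2 = 2401 ≡ 14 (mod 341)
7^128 ≡ 14^2 = 196 ≡ 196 (mod 341)
7^256 ≡ 196^2 = 38416 ≡ 224 (mod 341)
340 = 256 + 64 + 16 + 4 in binary powers of 2.
So 7^340 ≡ 224 · 14 · 224 · 14 ≡ 56 (mod 341).
Since 56 ≠ 1, base 7 is a Fermat witness: 341 is composite.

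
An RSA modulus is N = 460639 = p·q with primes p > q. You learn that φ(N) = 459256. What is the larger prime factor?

827

φ(n) = (p−1)(q−1) = n − (p+q) + 1, so p + q = 460639 − 459256 + 1 = 1384.
p and q are the roots of t² − 1384t + 460639 = 0.
Discriminant: 1384² − 4·460639 = 1915456 − 1842556 = 72900; √72900 = 270.
q = (1384 − 270)/2 = 557, p = (1384 + 270)/2 = 827.
Check: 557 · 827 = 460639.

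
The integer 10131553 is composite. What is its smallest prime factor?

10131553 is odd.
Digit sum 19, not divisible by 3.
Ends in 3: not divisible by 5.
7: 10131553 = 7·1447364 + 5
11: 10131553 = 11·921050 + 3
13: 10131553 = 13·779350 + 3
17: 10131553 = 17·595973 + 12
19: 10131553 = 19·533239 + 12
23: 10131553 = 23·440502 + 7
29: 10131553 = 29·349363 + 26
31: 10131553 = 31·326824 + 9
37: 10131553 = 37·273825 + 28
41: 10131553 = 41·247111 + 2
43: 10131553 = 43·235617 + 22
47: 10131553 = 47·215564 + 45
53: 10131553 = 53·191161 + 20
59: 10131553 = 59·171721 + 14
61: 10131553 = 61·166091 + 2
67: 10131553 = 67·151217 + 14
71: 10131553 = 71·142697 + 66
73: 10131553 = 73·138788 + 29
79: 10131553 = 79·128247 + 40
83: 10131553 = 83·122066 + 75
89: 10131553 = 89·113837 + 60
97: 10131553 = 97·104449

97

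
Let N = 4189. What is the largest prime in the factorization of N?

4189 = 59 · 71
71 is prime.
So 4189 = 59 · 71; the largest prime factor is 71.

71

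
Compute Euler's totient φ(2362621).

Factor: 2362621 = 67 · 179 · 197.
φ(2362621) = (67−1) · (179−1) · (197−1) = 66 · 178 · 196 = 2302608.

2302608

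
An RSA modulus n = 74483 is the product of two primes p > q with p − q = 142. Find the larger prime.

Since p = q + 142, we have 74483 = q(q + 142), so q² + 142q − 74483 = 0.
Discriminant: 142² + 4·74483 = 20164 + 297932 = 318096; √318096 = 564.
q = (−142 + 564)/2 = 211, and p = q + 142 = 353.
Check: 211 · 353 = 74483.

353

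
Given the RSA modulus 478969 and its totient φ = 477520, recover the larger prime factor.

941

φ(n) = (p−1)(q−1) = n − (p+q) + 1, so p + q = 478969 − 477520 + 1 = 1450.
p and q are the roots of t² − 1450t + 478969 = 0.
Discriminant: 1450² − 4·478969 = 2102500 − 1915876 = 186624; √186624 = 432.
q = (1450 − 432)/2 = 509, p = (1450 + 432)/2 = 941.
Check: 509 · 941 = 478969.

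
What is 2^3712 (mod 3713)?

2^1 ≡ 2 (mod 3713)
2^2 ≡ 2^2 = 4 ≡ 4 (mod 3713)
2^4 ≡ 4^2 = 16 ≡ 16 (mod 3713)
2^8 ≡ 16^2 = 256 ≡ 256 (mod 3713)
2^16 ≡ 256^2 = 65536 ≡ 2415 (mod 3713)
2^32 ≡ 2415^2 = 5832225 ≡ 2815 (mod 3713)
2^64 ≡ 2815^2 = 7924225 ≡ 683 (mod 3713)
2^128 ≡ 683^2 = 466489 ≡ 2364 (mod 3713)
2^256 ≡ 2364^2 = 5588496 ≡ 431 (mod 3713)
2^512 ≡ 431^2 = 185761 ≡ 111 (mod 3713)
2^1024 ≡ 111^2 = 12321 ≡ 1182 (mod 3713)
2^2048 ≡ 1182^2 = 1397124 ≡ 1036 (mod 3713)
3712 = 2048 + 1024 + 512 + 128 in binary powers of 2.
So 2^3712 ≡ 1036 · 1182 · 111 · 2364 ≡ 1076 (mod 3713).
Since 1076 ≠ 1, base 2 is a Fermat witness: 3713 is composite.

1076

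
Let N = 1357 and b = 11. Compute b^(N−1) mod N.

11^1 ≡ 11 (mod 1357)
11^2 ≡ 11^2 = 121 ≡ 121 (mod 1357)
11^4 ≡ 121^2 = 14641 ≡ 1071 (mod 1357)
11^8 ≡ 1071^2 = 1147041 ≡ 376 (mod 1357)
11^16 ≡ 376^2 = 141376 ≡ 248 (mod 1357)
11^32 ≡ 248^2 = 61504 ≡ 439 (mod 1357)
11^64 ≡ 439^2 = 192721 ≡ 27 (mod 1357)
11^128 ≡ 27^2 = 729 ≡ 729 (mod 1357)
11^256 ≡ 729^2 = 531441 ≡ 854 (mod 1357)
11^512 ≡ 854^2 = 729316 ≡ 607 (mod 1357)
11^1024 ≡ 607^2 = 368449 ≡ 702 (mod 1357)
1356 = 1024 + 256 + 64 + 8 + 4 in binary powers of 2.
So 11^1356 ≡ 702 · 854 · 27 · 376 · 1071 ≡ 1268 (mod 1357).
Since 1268 ≠ 1, base 11 is a Fermat witness: 1357 is composite.

1268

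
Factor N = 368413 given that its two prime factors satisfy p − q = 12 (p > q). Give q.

Since p = q + 12, we have 368413 = q(q + 12), so q² + 12q − 368413 = 0.
Discriminant: 12² + 4·368413 = 144 + 1473652 = 1473796; √1473796 = 1214.
q = (−12 + 1214)/2 = 601, and p = q + 12 = 613.
Check: 601 · 613 = 368413.

601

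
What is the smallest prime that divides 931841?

83

931841 is odd.
Digit sum 26, not divisible by 3.
Ends in 1: not divisible by 5.
7: 931841 = 7·133120 + 1
11: 931841 = 11·84712 + 9
13: 931841 = 13·71680 + 1
17: 931841 = 17·54814 + 3
19: 931841 = 19·49044 + 5
23: 931841 = 23·40514 + 19
29: 931841 = 29·32132 + 13
31: 931841 = 31·30059 + 12
37: 931841 = 37·25184 + 33
41: 931841 = 41·22727 + 34
43: 931841 = 43·21670 + 31
47: 931841 = 47·19826 + 19
53: 931841 = 53·17581 + 48
59: 931841 = 59·15793 + 54
61: 931841 = 61·15276 + 5
67: 931841 = 67·13908 + 5
71: 931841 = 71·13124 + 37
73: 931841 = 73·12764 + 69
79: 931841 = 79·11795 + 36
83: 931841 = 83·11227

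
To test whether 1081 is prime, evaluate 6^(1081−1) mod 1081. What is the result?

6^1 ≡ 6 (mod 1081)
6^2 ≡ 6^2 = 36 ≡ 36 (mod 1081)
6^4 ≡ 36^2 = 1296 ≡ 215 (mod 1081)
6^8 ≡ 215^2 = 46225 ≡ 823 (mod 1081)
6^16 ≡ 823^2 = 677329 ≡ 623 (mod 1081)
6^32 ≡ 623^2 = 388129 ≡ 50 (mod 1081)
6^64 ≡ 50^2 = 2500 ≡ 338 (mod 1081)
6^128 ≡ 338^2 = 114244 ≡ 739 (mod 1081)
6^256 ≡ 739^2 = 546121 ≡ 216 (mod 1081)
6^512 ≡ 216^2 = 46656 ≡ 173 (mod 1081)
6^1024 ≡ 173^2 = 29929 ≡ 742 (mod 1081)
1080 = 1024 + 32 + 16 + 8 in binary powers of 2.
So 6^1080 ≡ 742 · 50 · 623 · 823 ≡ 243 (mod 1081).
Since 243 ≠ 1, base 6 is a Fermat witness: 1081 is composite.

243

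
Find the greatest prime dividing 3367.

37

3367 = 7 · 481
481 = 13 · 37
37 is prime.
So 3367 = 7 · 13 · 37; the largest prime factor is 37.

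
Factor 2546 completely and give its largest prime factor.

2546 = 2 · 1273
1273 = 19 · 67
67 is prime.
So 2546 = 2 · 19 · 67; the largest prime factor is 67.

67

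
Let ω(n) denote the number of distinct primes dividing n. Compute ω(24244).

24244 = 2^2 · 6061
6061 = 11 · 551
551 = 19 · 29
24244 = 2^2 · 11 · 19 · 29, which has 4 distinct prime factors.

4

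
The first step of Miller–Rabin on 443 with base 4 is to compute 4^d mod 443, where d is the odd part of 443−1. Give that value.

443 − 1 = 442 = 2^1 · 221, so d = 221.
4^1 ≡ 4 (mod 443)
4^2 ≡ 4^2 = 16 ≡ 16 (mod 443)
4^4 ≡ 16^2 = 256 ≡ 256 (mod 443)
4^8 ≡ 256^2 = 65536 ≡ 415 (mod 443)
4^16 ≡ 415^2 = 172225 ≡ 341 (mod 443)
4^32 ≡ 341^2 = 116281 ≡ 215 (mod 443)
4^64 ≡ 215^2 = 46225 ≡ 153 (mod 443)
4^128 ≡ 153^2 = 23409 ≡ 373 (mod 443)
221 = 128 + 64 + 16 + 8 + 4 + 1 in binary powers of 2.
So 4^221 ≡ 373 · 153 · 341 · 415 · 256 · 4 ≡ 1 (mod 443).
Since 4^d ≡ 1 (mod 443), base 4 does not prove 443 composite.

1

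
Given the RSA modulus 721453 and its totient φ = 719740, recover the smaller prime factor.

φ(n) = (p−1)(q−1) = n − (p+q) + 1, so p + q = 721453 − 719740 + 1 = 1714.
p and q are the roots of t² − 1714t + 721453 = 0.
Discriminant: 1714² − 4·721453 = 2937796 − 2885812 = 51984; √51984 = 228.
q = (1714 − 228)/2 = 743, p = (1714 + 228)/2 = 971.
Check: 743 · 971 = 721453.

743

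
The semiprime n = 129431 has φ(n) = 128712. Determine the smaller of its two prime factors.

347

φ(n) = (p−1)(q−1) = n − (p+q) + 1, so p + q = 129431 − 128712 + 1 = 720.
p and q are the roots of t² − 720t + 129431 = 0.
Discriminant: 720² − 4·129431 = 518400 − 517724 = 676; √676 = 26.
q = (720 − 26)/2 = 347, p = (720 + 26)/2 = 373.
Check: 347 · 373 = 129431.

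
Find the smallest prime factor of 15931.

89

15931 is odd.
Digit sum 19, not divisible by 3.
Ends in 1: not divisible by 5.
7: 15931 = 7·2275 + 6
11: 15931 = 11·1448 + 3
13: 15931 = 13·1225 + 6
17: 15931 = 17·937 + 2
19: 15931 = 19·838 + 9
23: 15931 = 23·692 + 15
29: 15931 = 29·549 + 10
31: 15931 = 31·513 + 28
37: 15931 = 37·430 + 21
41: 15931 = 41·388 + 23
43: 15931 = 43·370 + 21
47: 15931 = 47·338 + 45
53: 15931 = 53·300 + 31
59: 15931 = 59·270 + 1
61: 15931 = 61·261 + 10
67: 15931 = 67·237 + 52
71: 15931 = 71·224 + 27
73: 15931 = 73·218 + 17
79: 15931 = 79·201 + 52
83: 15931 = 83·191 + 78
89: 15931 = 89·179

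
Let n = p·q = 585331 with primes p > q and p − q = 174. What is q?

Since p = q + 174, we have 585331 = q(q + 174), so q² + 174q − 585331 = 0.
Discriminant: 174² + 4·585331 = 30276 + 2341324 = 2371600; √2371600 = 1540.
q = (−174 + 1540)/2 = 683, and p = q + 174 = 857.
Check: 683 · 857 = 585331.

683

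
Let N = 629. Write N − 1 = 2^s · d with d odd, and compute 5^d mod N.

309

629 − 1 = 628 = 2^2 · 157, so d = 157.
5^1 ≡ 5 (mod 629)
5^2 ≡ 5^2 = 25 ≡ 25 (mod 629)
5^4 ≡ 25^2 = 625 ≡ 625 (mod 629)
5^8 ≡ 625^2 = 390625 ≡ 16 (mod 629)
5^16 ≡ 16^2 = 256 ≡ 256 (mod 629)
5^32 ≡ 256^2 = 65536 ≡ 120 (mod 629)
5^64 ≡ 120^2 = 14400 ≡ 562 (mod 629)
5^128 ≡ 562^2 = 315844 ≡ 86 (mod 629)
157 = 128 + 16 + 8 + 4 + 1 in binary powers of 2.
So 5^157 ≡ 86 · 256 · 16 · 625 · 5 ≡ 309 (mod 629).
Squaring chain: 309 → 502; never reaches −1, so base 5 is a Miller–Rabin witness that 629 is composite.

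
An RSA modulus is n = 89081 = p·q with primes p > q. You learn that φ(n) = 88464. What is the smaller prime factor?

φ(n) = (p−1)(q−1) = n − (p+q) + 1, so p + q = 89081 − 88464 + 1 = 618.
p and q are the roots of t² − 618t + 89081 = 0.
Discriminant: 618² − 4·89081 = 381924 − 356324 = 25600; √25600 = 160.
q = (618 − 160)/2 = 229, p = (618 + 160)/2 = 389.
Check: 229 · 389 = 89081.

229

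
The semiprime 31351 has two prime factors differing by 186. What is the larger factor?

Since p = q + 186, we have 31351 = q(q + 186), so q² + 186q − 31351 = 0.
Discriminant: 186² + 4·31351 = 34596 + 125404 = 160000; √160000 = 400.
q = (−186 + 400)/2 = 107, and p = q + 186 = 293.
Check: 107 · 293 = 31351.

293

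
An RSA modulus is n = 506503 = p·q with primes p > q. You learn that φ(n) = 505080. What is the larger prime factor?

φ(n) = (p−1)(q−1) = n − (p+q) + 1, so p + q = 506503 − 505080 + 1 = 1424.
p and q are the roots of t² − 1424t + 506503 = 0.
Discriminant: 1424² − 4·506503 = 2027776 − 2026012 = 1764; √1764 = 42.
q = (1424 − 42)/2 = 691, p = (1424 + 42)/2 = 733.
Check: 691 · 733 = 506503.

733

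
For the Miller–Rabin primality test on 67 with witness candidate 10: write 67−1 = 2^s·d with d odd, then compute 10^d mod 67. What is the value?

1

67 − 1 = 66 = 2^1 · 33, so d = 33.
10^1 ≡ 10 (mod 67)
10^2 ≡ 10^2 = 100 ≡ 33 (mod 67)
10^4 ≡ 33^2 = 1089 ≡ 17 (mod 67)
10^8 ≡ 17^2 = 289 ≡ 21 (mod 67)
10^16 ≡ 21^2 = 441 ≡ 39 (mod 67)
10^32 ≡ 39^2 = 1521 ≡ 47 (mod 67)
33 = 32 + 1 in binary powers of 2.
So 10^33 ≡ 47 · 10 ≡ 1 (mod 67).
Since 10^d ≡ 1 (mod 67), base 10 does not prove 67 composite.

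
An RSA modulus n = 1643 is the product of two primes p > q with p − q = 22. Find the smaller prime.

31

Since p = q + 22, we have 1643 = q(q + 22), so q² + 22q − 1643 = 0.
Discriminant: 22² + 4·1643 = 484 + 6572 = 7056; √7056 = 84.
q = (−22 + 84)/2 = 31, and p = q + 22 = 53.
Check: 31 · 53 = 1643.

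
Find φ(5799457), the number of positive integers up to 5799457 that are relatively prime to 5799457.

Factor: 5799457 = 151 · 193 · 199.
φ(5799457) = (151−1) · (193−1) · (199−1) = 150 · 192 · 198 = 5702400.

5702400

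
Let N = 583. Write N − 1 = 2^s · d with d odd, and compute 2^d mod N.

233

583 − 1 = 582 = 2^1 · 291, so d = 291.
2^1 ≡ 2 (mod 583)
2^2 ≡ 2^2 = 4 ≡ 4 (mod 583)
2^4 ≡ 4^2 = 16 ≡ 16 (mod 583)
2^8 ≡ 16^2 = 256 ≡ 256 (mod 583)
2^16 ≡ 256^2 = 65536 ≡ 240 (mod 583)
2^32 ≡ 240^2 = 57600 ≡ 466 (mod 583)
2^64 ≡ 466^2 = 217156 ≡ 280 (mod 583)
2^128 ≡ 280^2 = 78400 ≡ 278 (mod 583)
2^256 ≡ 278^2 = 77284 ≡ 328 (mod 583)
291 = 256 + 32 + 2 + 1 in binary powers of 2.
So 2^291 ≡ 328 · 466 · 4 · 2 ≡ 233 (mod 583).
Squaring chain: 233; never reaches −1, so base 2 is a Miller–Rabin witness that 583 is composite.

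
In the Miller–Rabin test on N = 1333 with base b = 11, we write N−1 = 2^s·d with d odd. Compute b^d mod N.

494

1333 − 1 = 1332 = 2^2 · 333, so d = 333.
11^1 ≡ 11 (mod 1333)
11^2 ≡ 11^2 = 121 ≡ 121 (mod 1333)
11^4 ≡ 121^2 = 14641 ≡ 1311 (mod 1333)
11^8 ≡ 1311^2 = 1718721 ≡ 484 (mod 1333)
11^16 ≡ 484^2 = 234256 ≡ 981 (mod 1333)
11^32 ≡ 981^2 = 962361 ≡ 1268 (mod 1333)
11^64 ≡ 1268^2 = 1607824 ≡ 226 (mod 1333)
11^128 ≡ 226^2 = 51076 ≡ 422 (mod 1333)
11^256 ≡ 422^2 = 178084 ≡ 795 (mod 1333)
333 = 256 + 64 + 8 + 4 + 1 in binary powers of 2.
So 11^333 ≡ 795 · 226 · 484 · 1311 · 11 ≡ 494 (mod 1333).
Squaring chain: 494 → 97; never reaches −1, so base 11 is a Miller–Rabin witness that 1333 is composite.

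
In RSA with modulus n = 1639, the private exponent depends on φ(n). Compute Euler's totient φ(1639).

Factor: 1639 = 11 · 149.
φ(1639) = (11−1) · (149−1) = 10 · 148 = 1480.

1480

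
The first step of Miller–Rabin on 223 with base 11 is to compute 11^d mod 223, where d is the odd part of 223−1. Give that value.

222

223 − 1 = 222 = 2^1 · 111, so d = 111.
11^1 ≡ 11 (mod 223)
11^2 ≡ 11^2 = 121 ≡ 121 (mod 223)
11^4 ≡ 121^2 = 14641 ≡ 146 (mod 223)
11^8 ≡ 146^2 = 21316 ≡ 131 (mod 223)
11^16 ≡ 131^2 = 17161 ≡ 213 (mod 223)
11^32 ≡ 213^2 = 45369 ≡ 100 (mod 223)
11^64 ≡ 100^2 = 10000 ≡ 188 (mod 223)
111 = 64 + 32 + 8 + 4 + 2 + 1 in binary powers of 2.
So 11^111 ≡ 188 · 100 · 131 · 146 · 121 · 11 ≡ 222 (mod 223).
Since 11^d ≡ 222 (mod 223), base 11 does not prove 223 composite.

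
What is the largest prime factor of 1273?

67

1273 = 19 · 67
67 is prime.
So 1273 = 19 · 67; the largest prime factor is 67.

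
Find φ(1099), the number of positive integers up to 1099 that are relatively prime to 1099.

Factor: 1099 = 7 · 157.
φ(1099) = (7−1) · (157−1) = 6 · 156 = 936.

936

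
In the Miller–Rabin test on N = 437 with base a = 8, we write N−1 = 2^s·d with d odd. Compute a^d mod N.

437 − 1 = 436 = 2^2 · 109, so d = 109.
8^1 ≡ 8 (mod 437)
8^2 ≡ 8^2 = 64 ≡ 64 (mod 437)
8^4 ≡ 64^2 = 4096 ≡ 163 (mod 437)
8^8 ≡ 163^2 = 26569 ≡ 349 (mod 437)
8^16 ≡ 349^2 = 121801 ≡ 315 (mod 437)
8^32 ≡ 315^2 = 99225 ≡ 26 (mod 437)
8^64 ≡ 26^2 = 676 ≡ 239 (mod 437)
109 = 64 + 32 + 8 + 4 + 1 in binary powers of 2.
So 8^109 ≡ 239 · 26 · 349 · 163 · 8 ≡ 141 (mod 437).
Squaring chain: 141 → 216; never reaches −1, so base 8 is a Miller–Rabin witness that 437 is composite.

141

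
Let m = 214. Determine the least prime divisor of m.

214 is even: 2 divides it.

2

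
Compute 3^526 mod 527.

3^1 ≡ 3 (mod 527)
3^2 ≡ 3^2 = 9 ≡ 9 (mod 527)
3^4 ≡ 9^2 = 81 ≡ 81 (mod 527)
3^8 ≡ 81^2 = 6561 ≡ 237 (mod 527)
3^16 ≡ 237^2 = 56169 ≡ 307 (mod 527)
3^32 ≡ 307^2 = 94249 ≡ 443 (mod 527)
3^64 ≡ 443^2 = 196249 ≡ 205 (mod 527)
3^128 ≡ 205^2 = 42025 ≡ 392 (mod 527)
3^256 ≡ 392^2 = 153664 ≡ 307 (mod 527)
3^512 ≡ 307^2 = 94249 ≡ 443 (mod 527)
526 = 512 + 8 + 4 + 2 in binary powers of 2.
So 3^526 ≡ 443 · 237 · 81 · 9 ≡ 121 (mod 527).
Since 121 ≠ 1, base 3 is a Fermat witness: 527 is composite.

121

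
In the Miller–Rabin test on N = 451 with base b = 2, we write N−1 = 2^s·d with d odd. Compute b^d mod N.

32

451 − 1 = 450 = 2^1 · 225, so d = 225.
2^1 ≡ 2 (mod 451)
2^2 ≡ 2^2 = 4 ≡ 4 (mod 451)
2^4 ≡ 4^2 = 16 ≡ 16 (mod 451)
2^8 ≡ 16^2 = 256 ≡ 256 (mod 451)
2^16 ≡ 256^2 = 65536 ≡ 141 (mod 451)
2^32 ≡ 141^2 = 19881 ≡ 37 (mod 451)
2^64 ≡ 37^2 = 1369 ≡ 16 (mod 451)
2^128 ≡ 16^2 = 256 ≡ 256 (mod 451)
225 = 128 + 64 + 32 + 1 in binary powers of 2.
So 2^225 ≡ 256 · 16 · 37 · 2 ≡ 32 (mod 451).
Squaring chain: 32; never reaches −1, so base 2 is a Miller–Rabin witness that 451 is composite.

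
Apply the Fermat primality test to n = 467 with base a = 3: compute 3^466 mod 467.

3^1 ≡ 3 (mod 467)
3^2 ≡ 3^2 = 9 ≡ 9 (mod 467)
3^4 ≡ 9^2 = 81 ≡ 81 (mod 467)
3^8 ≡ 81^2 = 6561 ≡ 23 (mod 467)
3^16 ≡ 23^2 = 529 ≡ 62 (mod 467)
3^32 ≡ 62^2 = 3844 ≡ 108 (mod 467)
3^64 ≡ 108^2 = 11664 ≡ 456 (mod 467)
3^128 ≡ 456^2 = 207936 ≡ 121 (mod 467)
3^256 ≡ 121^2 = 14641 ≡ 164 (mod 467)
466 = 256 + 128 + 64 + 16 + 2 in binary powers of 2.
So 3^466 ≡ 164 · 121 · 456 · 62 · 9 ≡ 1 (mod 467).
Since the result is 1, base 3 gives no evidence that 467 is composite.

1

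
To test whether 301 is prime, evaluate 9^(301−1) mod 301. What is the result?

176

9^1 ≡ 9 (mod 301)
9^2 ≡ 9^2 = 81 ≡ 81 (mod 301)
9^4 ≡ 81^2 = 6561 ≡ 240 (mod 301)
9^8 ≡ 240^2 = 57600 ≡ 109 (mod 301)
9^16 ≡ 109^2 = 11881 ≡ 142 (mod 301)
9^32 ≡ 142^2 = 20164 ≡ 298 (mod 301)
9^64 ≡ 298^2 = 88804 ≡ 9 (mod 301)
9^128 ≡ 9^2 = 81 ≡ 81 (mod 301)
9^256 ≡ 81^2 = 6561 ≡ 240 (mod 301)
300 = 256 + 32 + 8 + 4 in binary powers of 2.
So 9^300 ≡ 240 · 298 · 109 · 240 ≡ 176 (mod 301).
Since 176 ≠ 1, base 9 is a Fermat witness: 301 is composite.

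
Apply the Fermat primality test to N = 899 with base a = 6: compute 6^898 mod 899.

6^1 ≡ 6 (mod 899)
6^2 ≡ 6^2 = 36 ≡ 36 (mod 899)
6^4 ≡ 36^2 = 1296 ≡ 397 (mod 899)
6^8 ≡ 397^2 = 157609 ≡ 284 (mod 899)
6^16 ≡ 284^2 = 80656 ≡ 645 (mod 899)
6^32 ≡ 645^2 = 416025 ≡ 687 (mod 899)
6^64 ≡ 687^2 = 471969 ≡ 893 (mod 899)
6^128 ≡ 893^2 = 797449 ≡ 36 (mod 899)
6^256 ≡ 36^2 = 1296 ≡ 397 (mod 899)
6^512 ≡ 397^2 = 157609 ≡ 284 (mod 899)
898 = 512 + 256 + 128 + 2 in binary powers of 2.
So 6^898 ≡ 284 · 397 · 36 · 36 ≡ 645 (mod 899).
Since 645 ≠ 1, base 6 is a Fermat witness: 899 is composite.

645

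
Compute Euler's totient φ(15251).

15000

Factor: 15251 = 101 · 151.
φ(15251) = (101−1) · (151−1) = 100 · 150 = 15000.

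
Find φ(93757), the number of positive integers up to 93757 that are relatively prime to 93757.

87360

Factor: 93757 = 29 · 53 · 61.
φ(93757) = (29−1) · (53−1) · (61−1) = 28 · 52 · 60 = 87360.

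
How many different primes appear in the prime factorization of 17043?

17043 = 3 · 5681
5681 = 13 · 437
437 = 19 · 23
17043 = 3 · 13 · 19 · 23, which has 4 distinct prime factors.

4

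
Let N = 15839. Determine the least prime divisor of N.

47

15839 is odd.
Digit sum 26, not divisible by 3.
Ends in 9: not divisible by 5.
7: 15839 = 7·2262 + 5
11: 15839 = 11·1439 + 10
13: 15839 = 13·1218 + 5
17: 15839 = 17·931 + 12
19: 15839 = 19·833 + 12
23: 15839 = 23·688 + 15
29: 15839 = 29·546 + 5
31: 15839 = 31·510 + 29
37: 15839 = 37·428 + 3
41: 15839 = 41·386 + 13
43: 15839 = 43·368 + 15
47: 15839 = 47·337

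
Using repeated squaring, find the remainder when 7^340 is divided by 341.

56

7^1 ≡ 7 (mod 341)
7^2 ≡ 7^2 = 49 ≡ 49 (mod 341)
7^4 ≡ 49^2 = 2401 ≡ 14 (mod 341)
7^8 ≡ 14^2 = 196 ≡ 196 (mod 341)
7^16 ≡ 196^2 = 38416 ≡ 224 (mod 341)
7^32 ≡ 224^2 = 50176 ≡ 49 (mod 341)
7^64 ≡ 49^2 = 2401 ≡ 14 (mod 341)
7^128 ≡ 14^2 = 196 ≡ 196 (mod 341)
7^256 ≡ 196^2 = 38416 ≡ 224 (mod 341)
340 = 256 + 64 + 16 + 4 in binary powers of 2.
So 7^340 ≡ 224 · 14 · 224 · 14 ≡ 56 (mod 341).
Since 56 ≠ 1, base 7 is a Fermat witness: 341 is composite.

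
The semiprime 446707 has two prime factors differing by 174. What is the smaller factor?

587

Since p = q + 174, we have 446707 = q(q + 174), so q² + 174q − 446707 = 0.
Discriminant: 174² + 4·446707 = 30276 + 1786828 = 1817104; √1817104 = 1348.
q = (−174 + 1348)/2 = 587, and p = q + 174 = 761.
Check: 587 · 761 = 446707.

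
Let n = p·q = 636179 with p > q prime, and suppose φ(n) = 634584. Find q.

773

φ(n) = (p−1)(q−1) = n − (p+q) + 1, so p + q = 636179 − 634584 + 1 = 1596.
p and q are the roots of t² − 1596t + 636179 = 0.
Discriminant: 1596² − 4·636179 = 2547216 − 2544716 = 2500; √2500 = 50.
q = (1596 − 50)/2 = 773, p = (1596 + 50)/2 = 823.
Check: 773 · 823 = 636179.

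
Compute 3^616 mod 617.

1

3^1 ≡ 3 (mod 617)
3^2 ≡ 3^2 = 9 ≡ 9 (mod 617)
3^4 ≡ 9^2 = 81 ≡ 81 (mod 617)
3^8 ≡ 81^2 = 6561 ≡ 391 (mod 617)
3^16 ≡ 391^2 = 152881 ≡ 482 (mod 617)
3^32 ≡ 482^2 = 232324 ≡ 332 (mod 617)
3^64 ≡ 332^2 = 110224 ≡ 398 (mod 617)
3^128 ≡ 398^2 = 158404 ≡ 452 (mod 617)
3^256 ≡ 452^2 = 204304 ≡ 77 (mod 617)
3^512 ≡ 77^2 = 5929 ≡ 376 (mod 617)
616 = 512 + 64 + 32 + 8 in binary powers of 2.
So 3^616 ≡ 376 · 398 · 332 · 391 ≡ 1 (mod 617).
Since the result is 1, base 3 gives no evidence that 617 is composite.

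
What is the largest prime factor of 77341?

77341 = 11 · 7031
7031 = 79 · 89
89 is prime.
So 77341 = 11 · 79 · 89; the largest prime factor is 89.

89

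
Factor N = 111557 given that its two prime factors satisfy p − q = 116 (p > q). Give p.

397

Since p = q + 116, we have 111557 = q(q + 116), so q² + 116q − 111557 = 0.
Discriminant: 116² + 4·111557 = 13456 + 446228 = 459684; √459684 = 678.
q = (−116 + 678)/2 = 281, and p = q + 116 = 397.
Check: 281 · 397 = 111557.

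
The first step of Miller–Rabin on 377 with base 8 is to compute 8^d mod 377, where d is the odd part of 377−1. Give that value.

377 − 1 = 376 = 2^3 · 47, so d = 47.
8^1 ≡ 8 (mod 377)
8^2 ≡ 8^2 = 64 ≡ 64 (mod 377)
8^4 ≡ 64^2 = 4096 ≡ 326 (mod 377)
8^8 ≡ 326^2 = 106276 ≡ 339 (mod 377)
8^16 ≡ 339^2 = 114921 ≡ 313 (mod 377)
8^32 ≡ 313^2 = 97969 ≡ 326 (mod 377)
47 = 32 + 8 + 4 + 2 + 1 in binary powers of 2.
So 8^47 ≡ 326 · 339 · 326 · 64 · 8 ≡ 31 (mod 377).
Squaring chain: 31 → 207 → 248; never reaches −1, so base 8 is a Miller–Rabin witness that 377 is composite.

31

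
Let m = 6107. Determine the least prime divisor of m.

6107 is odd.
Digit sum 14, not divisible by 3.
Ends in 7: not divisible by 5.
7: 6107 = 7·872 + 3
11: 6107 = 11·555 + 2
13: 6107 = 13·469 + 10
17: 6107 = 17·359 + 4
19: 6107 = 19·321 + 8
23: 6107 = 23·265 + 12
29: 6107 = 29·210 + 17
31: 6107 = 31·197

31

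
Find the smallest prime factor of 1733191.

1733191 is odd.
Digit sum 25, not divisible by 3.
Ends in 1: not divisible by 5.
7: 1733191 = 7·247598 + 5
11: 1733191 = 11·157562 + 9
13: 1733191 = 13·133322 + 5
17: 1733191 = 17·101952 + 7
19: 1733191 = 19·91220 + 11
23: 1733191 = 23·75356 + 3
29: 1733191 = 29·59765 + 6
31: 1733191 = 31·55909 + 12
37: 1733191 = 37·46843

37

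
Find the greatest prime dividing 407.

37

407 = 11 · 37
37 is prime.
So 407 = 11 · 37; the largest prime factor is 37.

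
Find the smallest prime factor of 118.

118 is even: 2 divides it.

2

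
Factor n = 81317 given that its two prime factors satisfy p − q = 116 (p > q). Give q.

233

Since p = q + 116, we have 81317 = q(q + 116), so q² + 116q − 81317 = 0.
Discriminant: 116² + 4·81317 = 13456 + 325268 = 338724; √338724 = 582.
q = (−116 + 582)/2 = 233, and p = q + 116 = 349.
Check: 233 · 349 = 81317.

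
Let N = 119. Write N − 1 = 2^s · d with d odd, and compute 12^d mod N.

119 − 1 = 118 = 2^1 · 59, so d = 59.
12^1 ≡ 12 (mod 119)
12^2 ≡ 12^2 = 144 ≡ 25 (mod 119)
12^4 ≡ 25^2 = 625 ≡ 30 (mod 119)
12^8 ≡ 30^2 = 900 ≡ 67 (mod 119)
12^16 ≡ 67^2 = 4489 ≡ 86 (mod 119)
12^32 ≡ 86^2 = 7396 ≡ 18 (mod 119)
59 = 32 + 16 + 8 + 2 + 1 in binary powers of 2.
So 12^59 ≡ 18 · 86 · 67 · 25 · 12 ≡ 108 (mod 119).
Squaring chain: 108; never reaches −1, so base 12 is a Miller–Rabin witness that 119 is composite.

108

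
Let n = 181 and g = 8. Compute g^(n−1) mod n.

1

8^1 ≡ 8 (mod 181)
8^2 ≡ 8^2 = 64 ≡ 64 (mod 181)
8^4 ≡ 64^2 = 4096 ≡ 114 (mod 181)
8^8 ≡ 114^2 = 12996 ≡ 145 (mod 181)
8^16 ≡ 145^2 = 21025 ≡ 29 (mod 181)
8^32 ≡ 29^2 = 841 ≡ 117 (mod 181)
8^64 ≡ 117^2 = 13689 ≡ 114 (mod 181)
8^128 ≡ 114^2 = 12996 ≡ 145 (mod 181)
180 = 128 + 32 + 16 + 4 in binary powers of 2.
So 8^180 ≡ 145 · 117 · 29 · 114 ≡ 1 (mod 181).
Since the result is 1, base 8 gives no evidence that 181 is composite.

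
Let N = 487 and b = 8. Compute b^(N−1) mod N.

8^1 ≡ 8 (mod 487)
8^2 ≡ 8^2 = 64 ≡ 64 (mod 487)
8^4 ≡ 64^2 = 4096 ≡ 200 (mod 487)
8^8 ≡ 200^2 = 40000 ≡ 66 (mod 487)
8^16 ≡ 66^2 = 4356 ≡ 460 (mod 487)
8^32 ≡ 460^2 = 211600 ≡ 242 (mod 487)
8^64 ≡ 242^2 = 58564 ≡ 124 (mod 487)
8^128 ≡ 124^2 = 15376 ≡ 279 (mod 487)
8^256 ≡ 279^2 = 77841 ≡ 408 (mod 487)
486 = 256 + 128 + 64 + 32 + 4 + 2 in binary powers of 2.
So 8^486 ≡ 408 · 279 · 124 · 242 · 200 · 64 ≡ 1 (mod 487).
Since the result is 1, base 8 gives no evidence that 487 is composite.

1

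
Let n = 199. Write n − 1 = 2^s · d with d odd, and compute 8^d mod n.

1

199 − 1 = 198 = 2^1 · 99, so d = 99.
8^1 ≡ 8 (mod 199)
8^2 ≡ 8^2 = 64 ≡ 64 (mod 199)
8^4 ≡ 64^2 = 4096 ≡ 116 (mod 199)
8^8 ≡ 116^2 = 13456 ≡ 123 (mod 199)
8^16 ≡ 123^2 = 15129 ≡ 5 (mod 199)
8^32 ≡ 5^2 = 25 ≡ 25 (mod 199)
8^64 ≡ 25^2 = 625 ≡ 28 (mod 199)
99 = 64 + 32 + 2 + 1 in binary powers of 2.
So 8^99 ≡ 28 · 25 · 64 · 8 ≡ 1 (mod 199).
Since 8^d ≡ 1 (mod 199), base 8 does not prove 199 composite.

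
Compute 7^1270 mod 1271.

7^1 ≡ 7 (mod 1271)
7^2 ≡ 7^2 = 49 ≡ 49 (mod 1271)
7^4 ≡ 49^2 = 2401 ≡ 1130 (mod 1271)
7^8 ≡ 1130^2 = 1276900 ≡ 816 (mod 1271)
7^16 ≡ 816^2 = 665856 ≡ 1123 (mod 1271)
7^32 ≡ 1123^2 = 1261129 ≡ 297 (mod 1271)
7^64 ≡ 297^2 = 88209 ≡ 510 (mod 1271)
7^128 ≡ 510^2 = 260100 ≡ 816 (mod 1271)
7^256 ≡ 816^2 = 665856 ≡ 1123 (mod 1271)
7^512 ≡ 1123^2 = 1261129 ≡ 297 (mod 1271)
7^1024 ≡ 297^2 = 88209 ≡ 510 (mod 1271)
1270 = 1024 + 128 + 64 + 32 + 16 + 4 + 2 in binary powers of 2.
So 7^1270 ≡ 510 · 816 · 510 · 297 · 1123 · 1130 · 49 ≡ 893 (mod 1271).
Since 893 ≠ 1, base 7 is a Fermat witness: 1271 is composite.

893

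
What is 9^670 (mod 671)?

1

9^1 ≡ 9 (mod 671)
9^2 ≡ 9^2 = 81 ≡ 81 (mod 671)
9^4 ≡ 81^2 = 6561 ≡ 522 (mod 671)
9^8 ≡ 522^2 = 272484 ≡ 58 (mod 671)
9^16 ≡ 58^2 = 3364 ≡ 9 (mod 671)
9^32 ≡ 9^2 = 81 ≡ 81 (mod 671)
9^64 ≡ 81^2 = 6561 ≡ 522 (mod 671)
9^128 ≡ 522^2 = 272484 ≡ 58 (mod 671)
9^256 ≡ 58^2 = 3364 ≡ 9 (mod 671)
9^512 ≡ 9^2 = 81 ≡ 81 (mod 671)
670 = 512 + 128 + 16 + 8 + 4 + 2 in binary powers of 2.
So 9^670 ≡ 81 · 58 · 9 · 58 · 522 · 81 ≡ 1 (mod 671).
Since the result is 1, base 9 gives no evidence that 671 is composite.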